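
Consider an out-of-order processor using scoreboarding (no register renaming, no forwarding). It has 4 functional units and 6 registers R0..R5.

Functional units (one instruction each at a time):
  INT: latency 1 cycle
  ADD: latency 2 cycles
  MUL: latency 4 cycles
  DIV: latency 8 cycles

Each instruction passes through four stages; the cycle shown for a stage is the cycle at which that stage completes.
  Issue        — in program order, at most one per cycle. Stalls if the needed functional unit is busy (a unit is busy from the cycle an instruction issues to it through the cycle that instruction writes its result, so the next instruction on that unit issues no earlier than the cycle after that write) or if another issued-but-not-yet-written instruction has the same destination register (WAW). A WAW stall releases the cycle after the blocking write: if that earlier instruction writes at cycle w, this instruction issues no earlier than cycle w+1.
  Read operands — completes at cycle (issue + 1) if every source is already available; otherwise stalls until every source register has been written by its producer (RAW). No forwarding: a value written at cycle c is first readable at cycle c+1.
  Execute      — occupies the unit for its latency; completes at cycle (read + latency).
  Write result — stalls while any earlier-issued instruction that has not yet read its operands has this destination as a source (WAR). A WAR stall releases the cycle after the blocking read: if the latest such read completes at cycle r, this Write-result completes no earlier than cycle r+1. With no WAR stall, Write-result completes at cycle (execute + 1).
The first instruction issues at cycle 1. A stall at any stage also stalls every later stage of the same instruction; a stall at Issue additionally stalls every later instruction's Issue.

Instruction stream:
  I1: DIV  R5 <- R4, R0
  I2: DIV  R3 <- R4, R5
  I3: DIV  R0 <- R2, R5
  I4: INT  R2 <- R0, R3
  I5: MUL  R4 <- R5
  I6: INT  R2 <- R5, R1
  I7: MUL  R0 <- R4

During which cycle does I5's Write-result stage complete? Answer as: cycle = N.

cycle = 31

[1] issue I1 (DIV)
[2] I1 read-ops
[10] I1 finished on DIV
[11] I1→R5
[12] issue I2 (DIV)
[13] I2 read-ops
[21] I2 finished on DIV
[22] I2→R3
[23] issue I3 (DIV)
[24] I3 read-ops | issue I4 (INT)
[25] issue I5 (MUL)
[26] I5 read-ops
[30] I5 finished on MUL
[31] I5→R4
[32] I3 finished on DIV
[33] I3→R0
[34] I4 read-ops
[35] I4 finished on INT
[36] I4→R2
[37] issue I6 (INT)
[38] I6 read-ops | issue I7 (MUL)
[39] I6 finished on INT | I7 read-ops
[40] I6→R2
[43] I7 finished on MUL
[44] I7→R0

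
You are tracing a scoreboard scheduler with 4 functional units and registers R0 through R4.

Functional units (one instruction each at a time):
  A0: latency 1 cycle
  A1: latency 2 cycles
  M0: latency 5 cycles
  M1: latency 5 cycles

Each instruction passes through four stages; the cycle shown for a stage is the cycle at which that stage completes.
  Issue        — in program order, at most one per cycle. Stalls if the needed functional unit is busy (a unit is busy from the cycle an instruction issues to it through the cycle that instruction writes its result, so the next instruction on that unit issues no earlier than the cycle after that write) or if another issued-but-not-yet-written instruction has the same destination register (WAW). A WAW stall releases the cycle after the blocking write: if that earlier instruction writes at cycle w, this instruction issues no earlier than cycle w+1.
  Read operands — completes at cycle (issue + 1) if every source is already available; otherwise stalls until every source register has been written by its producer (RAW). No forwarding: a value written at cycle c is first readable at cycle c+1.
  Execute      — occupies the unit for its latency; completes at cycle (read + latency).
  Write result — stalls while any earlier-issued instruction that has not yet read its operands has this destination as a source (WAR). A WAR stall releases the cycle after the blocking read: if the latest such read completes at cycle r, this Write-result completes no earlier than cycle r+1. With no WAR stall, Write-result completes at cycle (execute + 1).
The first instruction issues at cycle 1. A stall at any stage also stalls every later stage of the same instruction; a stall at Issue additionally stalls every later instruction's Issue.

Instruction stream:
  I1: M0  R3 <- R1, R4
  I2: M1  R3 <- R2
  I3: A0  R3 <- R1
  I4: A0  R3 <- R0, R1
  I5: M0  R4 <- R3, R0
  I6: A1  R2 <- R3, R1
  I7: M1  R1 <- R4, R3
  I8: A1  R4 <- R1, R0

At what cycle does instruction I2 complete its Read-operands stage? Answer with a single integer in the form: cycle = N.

t=1  I1→M0
t=2  I1 RO
t=7  I1 EX
t=8  I1 WR R3
t=9  I2→M1
t=10  I2 RO
t=15  I2 EX
t=16  I2 WR R3
t=17  I3→A0
t=18  I3 RO
t=19  I3 EX
t=20  I3 WR R3
t=21  I4→A0
t=22  I4 RO · I5→M0
t=23  I4 EX · I6→A1
t=24  I4 WR R3 · I7→M1
t=25  I5 RO · I6 RO
t=27  I6 EX
t=28  I6 WR R2
t=30  I5 EX
t=31  I5 WR R4
t=32  I7 RO · I8→A1
t=37  I7 EX
t=38  I7 WR R1
t=39  I8 RO
t=41  I8 EX
t=42  I8 WR R4

cycle = 10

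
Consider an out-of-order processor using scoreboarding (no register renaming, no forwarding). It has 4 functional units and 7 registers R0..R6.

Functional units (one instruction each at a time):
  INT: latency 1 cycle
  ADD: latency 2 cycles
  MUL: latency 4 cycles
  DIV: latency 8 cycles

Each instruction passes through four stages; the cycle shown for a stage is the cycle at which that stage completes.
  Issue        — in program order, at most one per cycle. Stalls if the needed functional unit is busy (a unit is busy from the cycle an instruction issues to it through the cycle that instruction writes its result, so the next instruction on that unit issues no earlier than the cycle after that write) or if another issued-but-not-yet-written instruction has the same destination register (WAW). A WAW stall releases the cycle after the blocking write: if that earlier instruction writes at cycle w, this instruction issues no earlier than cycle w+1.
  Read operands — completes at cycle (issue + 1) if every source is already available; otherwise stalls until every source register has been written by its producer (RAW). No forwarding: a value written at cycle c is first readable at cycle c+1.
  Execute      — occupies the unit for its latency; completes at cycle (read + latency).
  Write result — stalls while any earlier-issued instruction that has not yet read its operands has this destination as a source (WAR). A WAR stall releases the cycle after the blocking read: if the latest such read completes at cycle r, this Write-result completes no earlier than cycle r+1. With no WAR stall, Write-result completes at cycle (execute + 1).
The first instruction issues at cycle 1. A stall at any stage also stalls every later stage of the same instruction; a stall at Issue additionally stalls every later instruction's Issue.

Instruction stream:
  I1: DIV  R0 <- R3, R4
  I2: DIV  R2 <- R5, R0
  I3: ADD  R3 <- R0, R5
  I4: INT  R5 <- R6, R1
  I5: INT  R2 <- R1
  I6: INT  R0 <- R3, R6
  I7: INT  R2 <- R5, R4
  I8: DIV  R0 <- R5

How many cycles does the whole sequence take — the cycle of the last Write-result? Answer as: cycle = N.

c1: I1 issues→DIV
c2: I1 reads
c10: I1 exec-done
c11: I1 writes R0
c12: I2 issues→DIV
c13: I2 reads, I3 issues→ADD
c14: I3 reads, I4 issues→INT
c15: I4 reads
c16: I3 exec-done, I4 exec-done
c17: I3 writes R3, I4 writes R5
c21: I2 exec-done
c22: I2 writes R2
c23: I5 issues→INT
c24: I5 reads
c25: I5 exec-done
c26: I5 writes R2
c27: I6 issues→INT
c28: I6 reads
c29: I6 exec-done
c30: I6 writes R0
c31: I7 issues→INT
c32: I7 reads, I8 issues→DIV
c33: I7 exec-done, I8 reads
c34: I7 writes R2
c41: I8 exec-done
c42: I8 writes R0

cycle = 42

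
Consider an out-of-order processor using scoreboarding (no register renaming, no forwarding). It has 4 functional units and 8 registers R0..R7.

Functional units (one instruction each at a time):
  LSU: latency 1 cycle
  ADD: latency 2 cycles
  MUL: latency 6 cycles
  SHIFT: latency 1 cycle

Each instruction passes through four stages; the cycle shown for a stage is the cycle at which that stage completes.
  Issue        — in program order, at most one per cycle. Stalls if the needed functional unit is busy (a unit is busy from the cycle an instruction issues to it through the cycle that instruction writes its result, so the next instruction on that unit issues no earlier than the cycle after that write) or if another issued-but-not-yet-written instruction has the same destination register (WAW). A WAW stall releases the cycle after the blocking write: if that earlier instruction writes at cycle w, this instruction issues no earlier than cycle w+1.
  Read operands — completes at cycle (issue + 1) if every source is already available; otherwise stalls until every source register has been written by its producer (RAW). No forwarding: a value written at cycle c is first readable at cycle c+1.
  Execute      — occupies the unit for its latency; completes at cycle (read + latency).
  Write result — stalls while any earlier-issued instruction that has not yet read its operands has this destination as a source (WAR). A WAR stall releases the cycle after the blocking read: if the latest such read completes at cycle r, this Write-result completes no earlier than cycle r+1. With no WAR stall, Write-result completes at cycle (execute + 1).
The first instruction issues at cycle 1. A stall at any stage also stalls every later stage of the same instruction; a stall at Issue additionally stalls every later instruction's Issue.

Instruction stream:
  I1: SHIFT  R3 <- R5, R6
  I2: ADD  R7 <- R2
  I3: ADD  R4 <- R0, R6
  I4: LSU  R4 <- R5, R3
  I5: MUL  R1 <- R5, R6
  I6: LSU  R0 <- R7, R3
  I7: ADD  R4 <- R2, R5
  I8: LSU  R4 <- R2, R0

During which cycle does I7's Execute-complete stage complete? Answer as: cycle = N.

cycle = 20

cycle 1: I1 issues→SHIFT
cycle 2: I1 reads | I2 issues→ADD
cycle 3: I1 exec-done | I2 reads
cycle 4: I1 writes R3
cycle 5: I2 exec-done
cycle 6: I2 writes R7
cycle 7: I3 issues→ADD
cycle 8: I3 reads
cycle 10: I3 exec-done
cycle 11: I3 writes R4
cycle 12: I4 issues→LSU
cycle 13: I4 reads | I5 issues→MUL
cycle 14: I4 exec-done | I5 reads
cycle 15: I4 writes R4
cycle 16: I6 issues→LSU
cycle 17: I6 reads | I7 issues→ADD
cycle 18: I6 exec-done | I7 reads
cycle 19: I6 writes R0
cycle 20: I5 exec-done | I7 exec-done
cycle 21: I5 writes R1 | I7 writes R4
cycle 22: I8 issues→LSU
cycle 23: I8 reads
cycle 24: I8 exec-done
cycle 25: I8 writes R4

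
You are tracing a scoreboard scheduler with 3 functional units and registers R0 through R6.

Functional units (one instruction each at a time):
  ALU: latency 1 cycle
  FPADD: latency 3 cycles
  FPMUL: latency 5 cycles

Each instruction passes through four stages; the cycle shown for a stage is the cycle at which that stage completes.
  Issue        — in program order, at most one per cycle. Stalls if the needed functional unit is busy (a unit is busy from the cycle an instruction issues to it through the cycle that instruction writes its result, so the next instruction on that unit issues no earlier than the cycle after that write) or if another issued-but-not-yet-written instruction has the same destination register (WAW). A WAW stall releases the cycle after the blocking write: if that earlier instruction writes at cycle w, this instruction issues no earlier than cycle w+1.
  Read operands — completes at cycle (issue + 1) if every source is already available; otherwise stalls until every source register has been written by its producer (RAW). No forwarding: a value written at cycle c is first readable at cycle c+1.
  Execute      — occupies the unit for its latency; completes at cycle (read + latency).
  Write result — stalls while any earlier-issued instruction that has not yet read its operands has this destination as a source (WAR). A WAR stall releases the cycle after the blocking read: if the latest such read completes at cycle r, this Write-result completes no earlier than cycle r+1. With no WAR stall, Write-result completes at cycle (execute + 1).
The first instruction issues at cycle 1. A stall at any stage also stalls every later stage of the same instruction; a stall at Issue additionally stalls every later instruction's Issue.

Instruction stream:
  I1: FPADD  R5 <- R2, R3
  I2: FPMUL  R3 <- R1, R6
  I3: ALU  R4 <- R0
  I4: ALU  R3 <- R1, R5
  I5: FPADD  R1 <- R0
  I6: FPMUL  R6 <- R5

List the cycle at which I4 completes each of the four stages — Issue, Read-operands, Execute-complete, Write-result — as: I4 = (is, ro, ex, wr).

  I1 | 1 | 2 | 5 | 6
  I2 | 2 | 3 | 8 | 9
  I3 | 3 | 4 | 5 | 6
  I4 | 10 | 11 | 12 | 13   WAW R3: wait I2 write@9
  I5 | 11 | 12 | 15 | 16
  I6 | 12 | 13 | 18 | 19

I4 = (10, 11, 12, 13)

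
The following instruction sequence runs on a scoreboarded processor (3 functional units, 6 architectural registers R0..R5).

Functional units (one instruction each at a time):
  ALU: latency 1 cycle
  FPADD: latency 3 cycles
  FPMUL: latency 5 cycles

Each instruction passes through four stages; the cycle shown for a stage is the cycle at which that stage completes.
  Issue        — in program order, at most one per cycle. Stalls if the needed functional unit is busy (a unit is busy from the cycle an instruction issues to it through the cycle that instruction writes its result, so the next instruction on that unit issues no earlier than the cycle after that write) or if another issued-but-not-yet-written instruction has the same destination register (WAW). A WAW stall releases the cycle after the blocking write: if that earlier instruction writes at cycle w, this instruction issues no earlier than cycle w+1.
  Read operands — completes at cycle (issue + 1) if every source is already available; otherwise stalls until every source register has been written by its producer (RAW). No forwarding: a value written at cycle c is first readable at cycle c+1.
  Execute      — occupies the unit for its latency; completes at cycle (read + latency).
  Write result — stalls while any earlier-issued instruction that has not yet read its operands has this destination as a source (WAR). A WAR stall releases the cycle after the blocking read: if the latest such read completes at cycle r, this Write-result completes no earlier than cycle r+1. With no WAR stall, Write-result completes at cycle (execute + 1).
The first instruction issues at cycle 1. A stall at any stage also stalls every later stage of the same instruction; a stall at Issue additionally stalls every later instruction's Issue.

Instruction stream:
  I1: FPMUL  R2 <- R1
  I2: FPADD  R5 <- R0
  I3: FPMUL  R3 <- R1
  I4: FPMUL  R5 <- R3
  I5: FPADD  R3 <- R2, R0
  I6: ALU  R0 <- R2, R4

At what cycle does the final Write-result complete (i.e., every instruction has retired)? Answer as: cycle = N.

cycle = 24

c1: issue I1 (FPMUL)
c2: I1 read-ops · issue I2 (FPADD)
c3: I2 read-ops
c6: I2 finished on FPADD
c7: I1 finished on FPMUL · I2→R5
c8: I1→R2
c9: issue I3 (FPMUL)
c10: I3 read-ops
c15: I3 finished on FPMUL
c16: I3→R3
c17: issue I4 (FPMUL)
c18: I4 read-ops · issue I5 (FPADD)
c19: I5 read-ops · issue I6 (ALU)
c20: I6 read-ops
c21: I6 finished on ALU
c22: I5 finished on FPADD · I6→R0
c23: I4 finished on FPMUL · I5→R3
c24: I4→R5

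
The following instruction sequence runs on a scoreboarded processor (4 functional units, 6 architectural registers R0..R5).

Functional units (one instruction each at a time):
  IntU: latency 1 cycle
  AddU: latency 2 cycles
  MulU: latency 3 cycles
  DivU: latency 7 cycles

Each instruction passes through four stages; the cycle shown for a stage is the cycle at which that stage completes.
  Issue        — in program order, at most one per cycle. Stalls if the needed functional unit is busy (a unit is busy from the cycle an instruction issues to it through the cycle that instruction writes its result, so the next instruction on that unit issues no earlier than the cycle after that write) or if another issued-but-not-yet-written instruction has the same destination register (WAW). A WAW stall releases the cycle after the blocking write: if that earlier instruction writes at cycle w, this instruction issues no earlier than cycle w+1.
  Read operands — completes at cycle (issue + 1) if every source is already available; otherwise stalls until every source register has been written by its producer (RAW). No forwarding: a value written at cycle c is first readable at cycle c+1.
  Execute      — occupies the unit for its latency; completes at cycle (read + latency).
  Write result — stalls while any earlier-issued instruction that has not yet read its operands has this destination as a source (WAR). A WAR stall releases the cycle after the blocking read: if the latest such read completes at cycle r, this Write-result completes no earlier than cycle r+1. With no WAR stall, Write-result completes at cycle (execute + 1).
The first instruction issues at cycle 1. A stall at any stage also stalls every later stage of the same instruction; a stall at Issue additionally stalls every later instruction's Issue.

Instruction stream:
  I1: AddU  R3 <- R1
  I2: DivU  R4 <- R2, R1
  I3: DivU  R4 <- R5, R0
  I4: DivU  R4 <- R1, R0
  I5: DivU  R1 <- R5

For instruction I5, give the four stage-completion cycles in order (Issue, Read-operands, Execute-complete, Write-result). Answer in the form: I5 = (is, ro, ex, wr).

t=1  issue I1 (AddU)
t=2  I1 read-ops | issue I2 (DivU)
t=3  I2 read-ops
t=4  I1 finished on AddU
t=5  I1→R3
t=10  I2 finished on DivU
t=11  I2→R4
t=12  issue I3 (DivU)
t=13  I3 read-ops
t=20  I3 finished on DivU
t=21  I3→R4
t=22  issue I4 (DivU)
t=23  I4 read-ops
t=30  I4 finished on DivU
t=31  I4→R4
t=32  issue I5 (DivU)
t=33  I5 read-ops
t=40  I5 finished on DivU
t=41  I5→R1

I5 = (32, 33, 40, 41)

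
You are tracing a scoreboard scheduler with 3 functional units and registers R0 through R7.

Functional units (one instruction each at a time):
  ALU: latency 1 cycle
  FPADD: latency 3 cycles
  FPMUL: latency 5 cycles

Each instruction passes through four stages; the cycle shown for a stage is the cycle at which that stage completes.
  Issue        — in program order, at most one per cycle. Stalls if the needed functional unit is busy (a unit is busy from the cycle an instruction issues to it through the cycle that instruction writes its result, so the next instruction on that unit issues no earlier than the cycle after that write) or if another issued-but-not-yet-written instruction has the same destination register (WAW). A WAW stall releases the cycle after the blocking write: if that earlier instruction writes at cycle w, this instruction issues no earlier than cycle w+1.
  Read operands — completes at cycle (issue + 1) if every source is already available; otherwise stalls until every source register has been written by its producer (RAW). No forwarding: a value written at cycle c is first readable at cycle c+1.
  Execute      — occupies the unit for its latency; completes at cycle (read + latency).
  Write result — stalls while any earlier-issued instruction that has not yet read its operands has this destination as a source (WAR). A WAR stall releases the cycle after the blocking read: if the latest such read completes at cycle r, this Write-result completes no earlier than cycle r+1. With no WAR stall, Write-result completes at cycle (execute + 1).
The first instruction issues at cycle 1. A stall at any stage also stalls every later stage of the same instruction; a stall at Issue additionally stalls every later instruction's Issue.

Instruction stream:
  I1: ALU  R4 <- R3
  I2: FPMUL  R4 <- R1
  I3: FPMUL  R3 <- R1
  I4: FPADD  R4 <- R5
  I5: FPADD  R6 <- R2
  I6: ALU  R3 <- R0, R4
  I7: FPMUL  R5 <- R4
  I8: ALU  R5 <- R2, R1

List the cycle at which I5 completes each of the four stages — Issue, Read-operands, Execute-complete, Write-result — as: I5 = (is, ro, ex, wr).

I5 = (20, 21, 24, 25)

I1 -> (1, 2, 3, 4)
I2 -> (5, 6, 11, 12)  // WAW R4: wait I1 write@4
I3 -> (13, 14, 19, 20)  // struct: FPMUL busy until I2 writes@12
I4 -> (14, 15, 18, 19)
I5 -> (20, 21, 24, 25)  // struct: FPADD busy until I4 writes@19
I6 -> (21, 22, 23, 24)
I7 -> (22, 23, 28, 29)
I8 -> (30, 31, 32, 33)  // WAW R5: wait I7 write@29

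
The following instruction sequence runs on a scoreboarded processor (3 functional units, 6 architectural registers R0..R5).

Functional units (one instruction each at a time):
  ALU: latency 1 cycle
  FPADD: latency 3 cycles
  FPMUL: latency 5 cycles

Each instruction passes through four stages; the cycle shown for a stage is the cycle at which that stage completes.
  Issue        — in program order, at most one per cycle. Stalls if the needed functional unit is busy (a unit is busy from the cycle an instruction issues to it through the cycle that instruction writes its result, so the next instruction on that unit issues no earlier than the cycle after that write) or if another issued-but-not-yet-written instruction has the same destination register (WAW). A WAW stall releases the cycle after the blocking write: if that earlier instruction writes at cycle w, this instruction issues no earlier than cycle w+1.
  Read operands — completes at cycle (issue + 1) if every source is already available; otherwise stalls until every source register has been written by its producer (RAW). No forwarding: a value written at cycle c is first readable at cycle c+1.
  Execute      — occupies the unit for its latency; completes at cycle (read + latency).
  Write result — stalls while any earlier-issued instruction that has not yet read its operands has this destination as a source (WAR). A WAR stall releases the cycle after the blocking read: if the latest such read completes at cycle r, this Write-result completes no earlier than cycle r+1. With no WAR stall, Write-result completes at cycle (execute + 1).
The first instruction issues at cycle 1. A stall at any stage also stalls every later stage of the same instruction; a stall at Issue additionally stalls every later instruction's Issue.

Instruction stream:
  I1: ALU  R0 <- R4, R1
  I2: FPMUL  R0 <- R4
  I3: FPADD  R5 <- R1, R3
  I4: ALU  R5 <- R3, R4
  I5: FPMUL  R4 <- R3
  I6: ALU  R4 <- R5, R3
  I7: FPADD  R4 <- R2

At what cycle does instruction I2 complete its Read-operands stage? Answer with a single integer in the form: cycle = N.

[1] I1 issues→ALU
[2] I1 reads
[3] I1 exec-done
[4] I1 writes R0
[5] I2 issues→FPMUL
[6] I2 reads · I3 issues→FPADD
[7] I3 reads
[10] I3 exec-done
[11] I2 exec-done · I3 writes R5
[12] I2 writes R0 · I4 issues→ALU
[13] I4 reads · I5 issues→FPMUL
[14] I4 exec-done · I5 reads
[15] I4 writes R5
[19] I5 exec-done
[20] I5 writes R4
[21] I6 issues→ALU
[22] I6 reads
[23] I6 exec-done
[24] I6 writes R4
[25] I7 issues→FPADD
[26] I7 reads
[29] I7 exec-done
[30] I7 writes R4

cycle = 6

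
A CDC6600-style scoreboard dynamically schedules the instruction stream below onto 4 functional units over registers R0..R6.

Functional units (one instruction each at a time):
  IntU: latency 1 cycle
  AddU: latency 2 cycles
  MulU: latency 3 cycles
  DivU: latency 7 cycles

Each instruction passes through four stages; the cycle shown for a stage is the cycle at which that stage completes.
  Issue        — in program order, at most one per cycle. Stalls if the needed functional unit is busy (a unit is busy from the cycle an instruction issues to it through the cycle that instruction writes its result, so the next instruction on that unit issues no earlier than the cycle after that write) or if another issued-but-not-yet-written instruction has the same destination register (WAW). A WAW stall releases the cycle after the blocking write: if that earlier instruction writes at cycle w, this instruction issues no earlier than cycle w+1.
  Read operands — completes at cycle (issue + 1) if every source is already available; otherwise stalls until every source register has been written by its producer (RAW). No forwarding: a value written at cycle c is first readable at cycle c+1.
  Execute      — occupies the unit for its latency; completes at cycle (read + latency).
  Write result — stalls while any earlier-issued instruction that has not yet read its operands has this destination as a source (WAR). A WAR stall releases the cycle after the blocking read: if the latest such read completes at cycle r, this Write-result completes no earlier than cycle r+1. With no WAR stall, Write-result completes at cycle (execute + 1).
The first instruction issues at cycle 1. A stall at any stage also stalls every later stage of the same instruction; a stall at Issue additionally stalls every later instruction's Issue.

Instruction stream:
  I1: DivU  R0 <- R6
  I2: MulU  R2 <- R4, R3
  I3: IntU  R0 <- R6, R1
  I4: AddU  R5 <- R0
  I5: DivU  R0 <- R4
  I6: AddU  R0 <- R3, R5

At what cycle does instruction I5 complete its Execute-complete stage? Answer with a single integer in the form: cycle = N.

[1] issue I1 (DivU)
[2] I1 read-ops; issue I2 (MulU)
[3] I2 read-ops
[6] I2 finished on MulU
[7] I2→R2
[9] I1 finished on DivU
[10] I1→R0
[11] issue I3 (IntU)
[12] I3 read-ops; issue I4 (AddU)
[13] I3 finished on IntU
[14] I3→R0
[15] I4 read-ops; issue I5 (DivU)
[16] I5 read-ops
[17] I4 finished on AddU
[18] I4→R5
[23] I5 finished on DivU
[24] I5→R0
[25] issue I6 (AddU)
[26] I6 read-ops
[28] I6 finished on AddU
[29] I6→R0

cycle = 23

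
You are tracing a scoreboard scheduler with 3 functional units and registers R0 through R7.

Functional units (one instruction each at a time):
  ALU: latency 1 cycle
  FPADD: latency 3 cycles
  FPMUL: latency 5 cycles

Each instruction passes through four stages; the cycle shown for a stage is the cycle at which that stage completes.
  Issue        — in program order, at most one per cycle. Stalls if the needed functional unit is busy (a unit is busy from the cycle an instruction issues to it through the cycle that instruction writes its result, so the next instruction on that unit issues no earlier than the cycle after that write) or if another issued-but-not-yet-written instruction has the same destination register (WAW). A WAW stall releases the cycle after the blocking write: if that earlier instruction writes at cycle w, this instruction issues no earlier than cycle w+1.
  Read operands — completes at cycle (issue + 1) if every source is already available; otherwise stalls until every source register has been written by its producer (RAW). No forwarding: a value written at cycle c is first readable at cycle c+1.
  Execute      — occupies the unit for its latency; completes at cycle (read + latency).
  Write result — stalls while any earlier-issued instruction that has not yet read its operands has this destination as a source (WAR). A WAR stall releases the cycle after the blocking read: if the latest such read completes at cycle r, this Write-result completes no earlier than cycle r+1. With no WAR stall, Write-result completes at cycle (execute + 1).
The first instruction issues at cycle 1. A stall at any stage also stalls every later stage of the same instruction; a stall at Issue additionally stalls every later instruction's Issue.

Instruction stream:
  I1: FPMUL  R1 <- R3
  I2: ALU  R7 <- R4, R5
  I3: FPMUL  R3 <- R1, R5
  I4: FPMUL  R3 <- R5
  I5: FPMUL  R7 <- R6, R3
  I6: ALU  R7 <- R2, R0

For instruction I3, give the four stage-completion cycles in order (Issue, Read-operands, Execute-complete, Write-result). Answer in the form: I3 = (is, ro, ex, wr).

I3 = (9, 10, 15, 16)

  I1 | 1 | 2 | 7 | 8
  I2 | 2 | 3 | 4 | 5
  I3 | 9 | 10 | 15 | 16   struct: FPMUL busy until I1 writes@8
  I4 | 17 | 18 | 23 | 24   struct: FPMUL busy until I3 writes@16
  I5 | 25 | 26 | 31 | 32   struct: FPMUL busy until I4 writes@24
  I6 | 33 | 34 | 35 | 36   WAW R7: wait I5 write@32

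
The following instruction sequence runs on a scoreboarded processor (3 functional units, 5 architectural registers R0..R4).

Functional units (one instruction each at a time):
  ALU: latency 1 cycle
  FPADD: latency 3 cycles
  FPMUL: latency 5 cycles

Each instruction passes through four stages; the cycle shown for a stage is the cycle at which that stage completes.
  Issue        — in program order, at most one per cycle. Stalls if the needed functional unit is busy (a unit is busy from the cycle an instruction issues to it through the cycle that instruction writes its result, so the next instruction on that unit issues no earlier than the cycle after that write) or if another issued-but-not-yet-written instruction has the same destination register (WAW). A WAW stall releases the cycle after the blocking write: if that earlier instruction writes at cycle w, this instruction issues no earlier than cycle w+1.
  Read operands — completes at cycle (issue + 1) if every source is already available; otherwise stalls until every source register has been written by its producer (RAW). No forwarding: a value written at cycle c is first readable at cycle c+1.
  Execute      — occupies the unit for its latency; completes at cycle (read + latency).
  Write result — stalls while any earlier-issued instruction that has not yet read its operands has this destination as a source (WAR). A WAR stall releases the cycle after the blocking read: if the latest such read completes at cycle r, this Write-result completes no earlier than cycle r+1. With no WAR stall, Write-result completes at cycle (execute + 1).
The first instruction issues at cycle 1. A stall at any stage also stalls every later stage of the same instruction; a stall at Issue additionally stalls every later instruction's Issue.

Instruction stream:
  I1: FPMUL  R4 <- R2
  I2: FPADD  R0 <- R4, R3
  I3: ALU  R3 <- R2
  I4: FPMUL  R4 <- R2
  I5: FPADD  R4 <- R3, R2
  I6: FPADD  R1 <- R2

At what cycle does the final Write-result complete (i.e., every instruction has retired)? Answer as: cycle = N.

[1] I1→FPMUL
[2] I1 RO; I2→FPADD
[3] I3→ALU
[4] I3 RO
[5] I3 EX
[7] I1 EX
[8] I1 WR R4
[9] I2 RO; I4→FPMUL
[10] I3 WR R3; I4 RO
[12] I2 EX
[13] I2 WR R0
[15] I4 EX
[16] I4 WR R4
[17] I5→FPADD
[18] I5 RO
[21] I5 EX
[22] I5 WR R4
[23] I6→FPADD
[24] I6 RO
[27] I6 EX
[28] I6 WR R1

cycle = 28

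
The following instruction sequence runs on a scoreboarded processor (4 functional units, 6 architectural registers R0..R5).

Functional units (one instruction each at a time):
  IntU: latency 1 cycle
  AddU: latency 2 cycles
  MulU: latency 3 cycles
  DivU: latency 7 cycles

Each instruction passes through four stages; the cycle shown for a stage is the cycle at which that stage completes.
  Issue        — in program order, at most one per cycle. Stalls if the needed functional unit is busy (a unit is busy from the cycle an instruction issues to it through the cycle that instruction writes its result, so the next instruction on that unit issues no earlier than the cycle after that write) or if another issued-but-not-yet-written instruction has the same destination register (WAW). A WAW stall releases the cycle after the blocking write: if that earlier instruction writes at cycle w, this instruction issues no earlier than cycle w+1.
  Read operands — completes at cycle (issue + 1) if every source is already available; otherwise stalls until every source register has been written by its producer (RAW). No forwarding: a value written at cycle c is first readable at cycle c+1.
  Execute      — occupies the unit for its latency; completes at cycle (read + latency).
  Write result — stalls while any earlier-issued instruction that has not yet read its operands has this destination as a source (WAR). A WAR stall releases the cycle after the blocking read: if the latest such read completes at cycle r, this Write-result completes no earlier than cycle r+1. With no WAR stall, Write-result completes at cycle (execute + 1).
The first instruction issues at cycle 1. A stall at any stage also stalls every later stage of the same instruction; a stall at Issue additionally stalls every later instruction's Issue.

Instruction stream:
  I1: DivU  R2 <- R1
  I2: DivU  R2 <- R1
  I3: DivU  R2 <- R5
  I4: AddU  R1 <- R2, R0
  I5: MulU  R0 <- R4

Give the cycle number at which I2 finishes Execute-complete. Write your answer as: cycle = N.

cycle 1: I1→DivU
cycle 2: I1 RO
cycle 9: I1 EX
cycle 10: I1 WR R2
cycle 11: I2→DivU
cycle 12: I2 RO
cycle 19: I2 EX
cycle 20: I2 WR R2
cycle 21: I3→DivU
cycle 22: I3 RO, I4→AddU
cycle 23: I5→MulU
cycle 24: I5 RO
cycle 27: I5 EX
cycle 29: I3 EX
cycle 30: I3 WR R2
cycle 31: I4 RO
cycle 32: I5 WR R0
cycle 33: I4 EX
cycle 34: I4 WR R1

cycle = 19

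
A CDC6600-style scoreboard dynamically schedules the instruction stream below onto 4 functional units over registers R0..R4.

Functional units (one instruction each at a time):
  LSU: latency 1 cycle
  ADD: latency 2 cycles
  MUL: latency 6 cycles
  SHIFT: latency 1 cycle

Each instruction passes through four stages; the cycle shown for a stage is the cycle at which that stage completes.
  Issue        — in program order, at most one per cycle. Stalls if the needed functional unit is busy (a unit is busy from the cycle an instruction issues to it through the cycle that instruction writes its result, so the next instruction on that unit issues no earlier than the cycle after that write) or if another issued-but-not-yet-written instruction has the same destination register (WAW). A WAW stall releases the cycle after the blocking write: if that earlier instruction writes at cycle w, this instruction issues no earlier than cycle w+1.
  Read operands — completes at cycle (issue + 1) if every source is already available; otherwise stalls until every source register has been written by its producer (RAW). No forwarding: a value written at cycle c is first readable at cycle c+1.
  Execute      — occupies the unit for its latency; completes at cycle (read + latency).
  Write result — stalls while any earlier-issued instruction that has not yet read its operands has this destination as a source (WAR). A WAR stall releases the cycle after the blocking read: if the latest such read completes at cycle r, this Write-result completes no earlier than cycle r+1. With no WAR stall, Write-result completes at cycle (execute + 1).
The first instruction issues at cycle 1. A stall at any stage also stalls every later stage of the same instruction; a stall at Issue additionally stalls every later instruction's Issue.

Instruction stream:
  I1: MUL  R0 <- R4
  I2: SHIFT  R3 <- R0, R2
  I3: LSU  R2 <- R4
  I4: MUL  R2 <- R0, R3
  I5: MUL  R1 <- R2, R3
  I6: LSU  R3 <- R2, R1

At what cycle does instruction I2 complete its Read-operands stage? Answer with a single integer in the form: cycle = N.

cycle = 10

1) issue 1, read 2, done 8, write 9
2) issue 2, read 10, done 11, write 12  <RAW R0: wait I1 write@9>
3) issue 3, read 4, done 5, write 11  <WAR R2: wait I2 read@10>
4) issue 12, read 13, done 19, write 20  <WAW R2: wait I3 write@11>
5) issue 21, read 22, done 28, write 29  <struct: MUL busy until I4 writes@20>
6) issue 22, read 30, done 31, write 32  <RAW R1: wait I5 write@29>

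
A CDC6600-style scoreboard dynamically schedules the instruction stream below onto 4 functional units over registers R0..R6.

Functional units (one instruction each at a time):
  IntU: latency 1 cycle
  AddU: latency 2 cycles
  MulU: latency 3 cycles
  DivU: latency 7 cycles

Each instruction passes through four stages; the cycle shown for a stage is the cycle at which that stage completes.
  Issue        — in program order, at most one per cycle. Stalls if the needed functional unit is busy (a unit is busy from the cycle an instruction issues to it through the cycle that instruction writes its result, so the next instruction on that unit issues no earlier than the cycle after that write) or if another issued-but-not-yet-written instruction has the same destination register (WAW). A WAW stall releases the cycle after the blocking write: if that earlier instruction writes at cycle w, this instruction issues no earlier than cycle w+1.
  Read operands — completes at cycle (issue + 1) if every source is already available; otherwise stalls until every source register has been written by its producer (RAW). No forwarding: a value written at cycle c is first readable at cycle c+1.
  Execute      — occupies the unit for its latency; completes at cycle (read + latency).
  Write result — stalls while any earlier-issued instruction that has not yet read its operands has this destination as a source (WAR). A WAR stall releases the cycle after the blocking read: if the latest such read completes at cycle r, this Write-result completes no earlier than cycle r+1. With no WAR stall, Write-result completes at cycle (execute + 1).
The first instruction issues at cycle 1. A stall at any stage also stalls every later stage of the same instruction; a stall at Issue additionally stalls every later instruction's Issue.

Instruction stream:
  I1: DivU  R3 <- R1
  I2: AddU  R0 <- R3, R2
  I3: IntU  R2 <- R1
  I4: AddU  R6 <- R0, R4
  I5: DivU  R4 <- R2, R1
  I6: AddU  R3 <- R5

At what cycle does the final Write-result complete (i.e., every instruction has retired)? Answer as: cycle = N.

c1: issue I1 (DivU)
c2: I1 read-ops, issue I2 (AddU)
c3: issue I3 (IntU)
c4: I3 read-ops
c5: I3 finished on IntU
c9: I1 finished on DivU
c10: I1→R3
c11: I2 read-ops
c12: I3→R2
c13: I2 finished on AddU
c14: I2→R0
c15: issue I4 (AddU)
c16: I4 read-ops, issue I5 (DivU)
c17: I5 read-ops
c18: I4 finished on AddU
c19: I4→R6
c20: issue I6 (AddU)
c21: I6 read-ops
c23: I6 finished on AddU
c24: I5 finished on DivU, I6→R3
c25: I5→R4

cycle = 25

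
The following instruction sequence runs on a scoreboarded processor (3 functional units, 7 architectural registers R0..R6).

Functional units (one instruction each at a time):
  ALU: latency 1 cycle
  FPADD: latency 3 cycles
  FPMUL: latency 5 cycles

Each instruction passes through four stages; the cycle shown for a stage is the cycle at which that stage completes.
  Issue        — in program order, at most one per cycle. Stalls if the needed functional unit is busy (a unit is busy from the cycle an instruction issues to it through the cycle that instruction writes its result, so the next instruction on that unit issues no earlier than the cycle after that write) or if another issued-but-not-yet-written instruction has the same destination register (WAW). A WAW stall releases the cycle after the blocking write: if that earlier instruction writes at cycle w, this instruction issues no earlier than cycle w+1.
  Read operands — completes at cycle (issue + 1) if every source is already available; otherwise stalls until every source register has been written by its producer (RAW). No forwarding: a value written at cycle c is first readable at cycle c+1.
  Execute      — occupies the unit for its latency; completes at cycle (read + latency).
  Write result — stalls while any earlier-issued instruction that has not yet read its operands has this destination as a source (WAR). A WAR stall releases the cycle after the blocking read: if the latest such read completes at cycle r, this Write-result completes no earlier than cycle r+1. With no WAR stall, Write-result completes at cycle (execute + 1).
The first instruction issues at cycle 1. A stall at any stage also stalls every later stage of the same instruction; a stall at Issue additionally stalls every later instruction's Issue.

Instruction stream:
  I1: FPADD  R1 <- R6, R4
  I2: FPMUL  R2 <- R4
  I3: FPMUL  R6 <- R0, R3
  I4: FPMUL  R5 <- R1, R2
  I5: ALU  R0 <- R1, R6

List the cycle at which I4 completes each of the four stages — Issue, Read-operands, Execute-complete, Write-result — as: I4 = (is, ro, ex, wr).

[I1] 1/2/5/6
[I2] 2/3/8/9
[I3] 10/11/16/17  (struct: FPMUL busy until I2 writes@9)
[I4] 18/19/24/25  (struct: FPMUL busy until I3 writes@17)
[I5] 19/20/21/22

I4 = (18, 19, 24, 25)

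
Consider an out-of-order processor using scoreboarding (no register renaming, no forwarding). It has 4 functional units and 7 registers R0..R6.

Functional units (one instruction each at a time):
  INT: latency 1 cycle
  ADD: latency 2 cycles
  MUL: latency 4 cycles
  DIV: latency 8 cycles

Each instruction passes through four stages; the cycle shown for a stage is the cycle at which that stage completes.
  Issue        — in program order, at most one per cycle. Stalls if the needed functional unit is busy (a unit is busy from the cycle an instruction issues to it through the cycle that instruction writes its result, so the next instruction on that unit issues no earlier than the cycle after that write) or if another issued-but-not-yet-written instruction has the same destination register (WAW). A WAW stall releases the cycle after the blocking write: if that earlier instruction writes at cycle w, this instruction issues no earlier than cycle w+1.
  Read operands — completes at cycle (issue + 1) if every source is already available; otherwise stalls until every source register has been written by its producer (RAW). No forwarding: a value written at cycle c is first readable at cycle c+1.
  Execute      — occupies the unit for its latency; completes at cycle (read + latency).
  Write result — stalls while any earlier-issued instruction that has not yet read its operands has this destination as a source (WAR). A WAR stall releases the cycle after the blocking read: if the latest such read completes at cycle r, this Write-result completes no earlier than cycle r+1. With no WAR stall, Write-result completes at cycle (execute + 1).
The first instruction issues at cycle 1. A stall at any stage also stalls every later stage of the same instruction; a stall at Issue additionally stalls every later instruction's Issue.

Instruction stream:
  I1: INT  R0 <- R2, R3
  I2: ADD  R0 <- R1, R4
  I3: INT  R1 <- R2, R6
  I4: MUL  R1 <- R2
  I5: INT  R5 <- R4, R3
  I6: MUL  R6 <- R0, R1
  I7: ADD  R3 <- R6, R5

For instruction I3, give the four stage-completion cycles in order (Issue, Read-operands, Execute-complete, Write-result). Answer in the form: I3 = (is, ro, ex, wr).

I3 = (6, 7, 8, 9)

c1: I1 dispatched to INT
c2: I1 operands ready
c3: I1 complete
c4: R0←I1
c5: I2 dispatched to ADD
c6: I2 operands ready, I3 dispatched to INT
c7: I3 operands ready
c8: I2 complete, I3 complete
c9: R0←I2, R1←I3
c10: I4 dispatched to MUL
c11: I4 operands ready, I5 dispatched to INT
c12: I5 operands ready
c13: I5 complete
c14: R5←I5
c15: I4 complete
c16: R1←I4
c17: I6 dispatched to MUL
c18: I6 operands ready, I7 dispatched to ADD
c22: I6 complete
c23: R6←I6
c24: I7 operands ready
c26: I7 complete
c27: R3←I7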